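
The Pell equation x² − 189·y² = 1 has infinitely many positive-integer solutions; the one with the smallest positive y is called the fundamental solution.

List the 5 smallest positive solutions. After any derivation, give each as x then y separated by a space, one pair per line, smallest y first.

d=189: √d = [13; 1,2,1,26] (ℓ=4, even), read p_3/q_3
i=0: a=13 ⇒ p=13, q=1
i=1: a=1 ⇒ p=14, q=1
i=2: a=2 ⇒ p=41, q=3
i=3: a=1 ⇒ p=55, q=4
(x₁, y₁) = (55, 4);  55² − 189·4² = 1 ✓
n=2: (55,4)∘(55,4) = (55·55+189·4·4, 55·4+4·55) = (6049,440)
n=3: (6049,440)∘(55,4) = (55·6049+189·4·440, 55·440+4·6049) = (665335,48396)
n=4: (665335,48396)∘(55,4) = (55·665335+189·4·48396, 55·48396+4·665335) = (73180801,5323120)
n=5: (73180801,5323120)∘(55,4) = (55·73180801+189·4·5323120, 55·5323120+4·73180801) = (8049222775,585494804)

55 4
6049 440
665335 48396
73180801 5323120
8049222775 585494804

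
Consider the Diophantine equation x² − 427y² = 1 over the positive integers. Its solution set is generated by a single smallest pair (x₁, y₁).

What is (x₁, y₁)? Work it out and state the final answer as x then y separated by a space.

√427 → a₀=20, period (1,1,1,40); ℓ=4 even so k=3
i=0: a=20 ⇒ p=20, q=1
…
i=2: a=1 ⇒ p=41, q=2
i=3: a=1 ⇒ p=62, q=3
(x₁, y₁) = (62, 3);  62² − 427·3² = 1 ✓

62 3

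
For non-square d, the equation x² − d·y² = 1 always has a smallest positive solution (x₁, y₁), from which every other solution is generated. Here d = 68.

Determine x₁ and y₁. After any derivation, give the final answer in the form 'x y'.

√68 = [8; 4,16, …], period ℓ=2 (even) → k=1
a_0=8:  p_0=8·1+0=8,  q_0=8·0+1=1
a_1=4:  p_1=4·8+1=33,  q_1=4·1+0=4
(x₁, y₁) = (33, 4);  33² − 68·4² = 1 ✓

33 4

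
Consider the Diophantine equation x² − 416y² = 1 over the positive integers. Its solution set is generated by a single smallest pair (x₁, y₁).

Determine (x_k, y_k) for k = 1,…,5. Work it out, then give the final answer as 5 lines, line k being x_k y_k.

√416 = [20; 2,1,1,9,1,1,2,40, …], period ℓ=8 (even) → k=7
a_0=20:  p_0=20·1+0=20,  q_0=20·0+1=1
…
a_6=1:  p_6=1·1081+979=2060,  q_6=1·53+48=101
a_7=2:  p_7=2·2060+1081=5201,  q_7=2·101+53=255
fundamental: x₁=5201, y₁=255  (since 27050401 − 416·65025 = 1)
(x_2, y_2) = (5201·5201 + 416·255·255, 5201·255 + 255·5201) = (54100801, 2652510)
(x_3, y_3) = (5201·54100801 + 416·255·2652510, 5201·2652510 + 255·54100801) = (562756526801, 27591408765)
(x_4, y_4) = (5201·562756526801 + 416·255·27591408765, 5201·27591408765 + 255·562756526801) = (5853793337683201, 287005831321020)
(x_5, y_5) = (5201·5853793337683201 + 416·255·287005831321020, 5201·287005831321020 + 255·5853793337683201) = (60891157735824130001, 2985434629809841275)

5201 255
54100801 2652510
562756526801 27591408765
5853793337683201 287005831321020
60891157735824130001 2985434629809841275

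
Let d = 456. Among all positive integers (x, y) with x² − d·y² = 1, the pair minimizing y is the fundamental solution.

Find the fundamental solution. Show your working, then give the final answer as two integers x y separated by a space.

1025 48

d=456: √d = [21; 2,1,4,1,2,42] (ℓ=6, even), read p_5/q_5
i=0: a=21 ⇒ p=21, q=1
i=1: a=2 ⇒ p=43, q=2
i=2: a=1 ⇒ p=64, q=3
i=3: a=4 ⇒ p=299, q=14
i=4: a=1 ⇒ p=363, q=17
i=5: a=2 ⇒ p=1025, q=48
→ (1025, 48).  Check: 1025²=1050625, 456·48²=1050624, difference 1.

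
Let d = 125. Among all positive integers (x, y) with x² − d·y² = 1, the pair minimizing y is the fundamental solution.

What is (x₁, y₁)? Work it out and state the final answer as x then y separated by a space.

930249 83204

√125 → a₀=11, period (5,1,1,5,22); ℓ=5 odd so k=9
i=0: a=11 ⇒ p=11, q=1
i=1: a=5 ⇒ p=56, q=5
i=2: a=1 ⇒ p=67, q=6
i=3: a=1 ⇒ p=123, q=11
i=4: a=5 ⇒ p=682, q=61
…
i=8: a=1 ⇒ p=167761, q=15005
i=9: a=5 ⇒ p=930249, q=83204
fundamental: x₁=930249, y₁=83204  (since 865363202001 − 125·6922905616 = 1)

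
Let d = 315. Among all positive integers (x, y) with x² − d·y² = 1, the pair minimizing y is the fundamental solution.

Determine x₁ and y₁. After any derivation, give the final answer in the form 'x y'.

71 4

d=315: √d = [17; 1,2,1,34] (ℓ=4, even), read p_3/q_3
i=0: a=17 ⇒ p=17, q=1
…
i=2: a=2 ⇒ p=53, q=3
i=3: a=1 ⇒ p=71, q=4
(x₁, y₁) = (71, 4);  71² − 315·4² = 1 ✓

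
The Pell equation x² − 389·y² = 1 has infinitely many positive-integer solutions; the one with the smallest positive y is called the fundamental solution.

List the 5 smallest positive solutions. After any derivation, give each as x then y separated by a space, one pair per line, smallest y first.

3287049 166660
21609382256801 1095639172680
142062196675667653449 7202839293837075980
933930803041091759821507201 47352171395934637886793360
6139752624410693193862375179426249 311297815269663908222998617313300

√389 → a₀=19, period (1,2,1,1,1,1,2,1,38); ℓ=9 odd so k=17
step 0: (19, 1)  from 19·(1,0) + (0,1)
step 1: (20, 1)  from 1·(19,1) + (1,0)
step 2: (59, 3)  from 2·(20,1) + (19,1)
step 3: (79, 4)  from 1·(59,3) + (20,1)
…
step 6: (355, 18)  from 1·(217,11) + (138,7)
step 7: (927, 47)  from 2·(355,18) + (217,11)
step 8: (1282, 65)  from 1·(927,47) + (355,18)
…
step 10: (50925, 2582)  from 1·(49643,2517) + (1282,65)
step 11: (151493, 7681)  from 2·(50925,2582) + (49643,2517)
step 12: (202418, 10263)  from 1·(151493,7681) + (50925,2582)
step 13: (353911, 17944)  from 1·(202418,10263) + (151493,7681)
…
step 15: (910240, 46151)  from 1·(556329,28207) + (353911,17944)
step 16: (2376809, 120509)  from 2·(910240,46151) + (556329,28207)
step 17: (3287049, 166660)  from 1·(2376809,120509) + (910240,46151)
fundamental: x₁=3287049, y₁=166660  (since 10804691128401 − 389·27775555600 = 1)
(3287049+166660√389)^2 = 21609382256801 + 1095639172680√389
(3287049+166660√389)^3 = 142062196675667653449 + 7202839293837075980√389
(3287049+166660√389)^4 = 933930803041091759821507201 + 47352171395934637886793360√389
(3287049+166660√389)^5 = 6139752624410693193862375179426249 + 311297815269663908222998617313300√389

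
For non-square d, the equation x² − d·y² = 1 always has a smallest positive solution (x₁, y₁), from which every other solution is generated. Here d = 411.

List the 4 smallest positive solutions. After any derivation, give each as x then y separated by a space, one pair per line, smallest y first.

49730 2453
4946145799 243975380
491943661118810 24265791292347
48928716529930696801 2413475601692857240

d=411: √d = [20; 3,1,1,1,19,1,1,1,3,40] (ℓ=10, even), read p_9/q_9
k=0  a_k=20  p_k/q_k = 20/1
k=1  a_k=3  p_k/q_k = 61/3
k=2  a_k=1  p_k/q_k = 81/4
…
k=5  a_k=19  p_k/q_k = 4379/216
k=6  a_k=1  p_k/q_k = 4602/227
k=7  a_k=1  p_k/q_k = 8981/443
k=8  a_k=1  p_k/q_k = 13583/670
k=9  a_k=3  p_k/q_k = 49730/2453
→ (49730, 2453).  Check: 49730²=2473072900, 411·2453²=2473072899, difference 1.
n=2: (49730,2453)∘(49730,2453) = (49730·49730+411·2453·2453, 49730·2453+2453·49730) = (4946145799,243975380)
n=3: (4946145799,243975380)∘(49730,2453) = (49730·4946145799+411·2453·243975380, 49730·243975380+2453·4946145799) = (491943661118810,24265791292347)
n=4: (491943661118810,24265791292347)∘(49730,2453) = (49730·491943661118810+411·2453·24265791292347, 49730·24265791292347+2453·491943661118810) = (48928716529930696801,2413475601692857240)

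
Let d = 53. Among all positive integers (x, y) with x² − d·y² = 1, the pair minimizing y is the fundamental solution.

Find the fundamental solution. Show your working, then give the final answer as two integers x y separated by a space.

√53 = [7; 3,1,1,3,14, …], period ℓ=5 (odd) → k=9
step 0: (7, 1)  from 7·(1,0) + (0,1)
…
step 3: (51, 7)  from 1·(29,4) + (22,3)
step 4: (182, 25)  from 3·(51,7) + (29,4)
step 5: (2599, 357)  from 14·(182,25) + (51,7)
…
step 8: (18557, 2549)  from 1·(10578,1453) + (7979,1096)
step 9: (66249, 9100)  from 3·(18557,2549) + (10578,1453)
(x₁, y₁) = (66249, 9100);  66249² − 53·9100² = 1 ✓

66249 9100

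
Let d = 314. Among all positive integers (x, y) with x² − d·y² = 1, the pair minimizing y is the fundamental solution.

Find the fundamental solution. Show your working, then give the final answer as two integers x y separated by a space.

392499 22150

√314 → a₀=17, period (1,2,1,1,2,1,34); ℓ=7 odd so k=13
step 0: (17, 1)  from 17·(1,0) + (0,1)
…
step 4: (124, 7)  from 1·(71,4) + (53,3)
step 5: (319, 18)  from 2·(124,7) + (71,4)
…
step 9: (47029, 2654)  from 2·(15824,893) + (15381,868)
step 10: (62853, 3547)  from 1·(47029,2654) + (15824,893)
step 11: (109882, 6201)  from 1·(62853,3547) + (47029,2654)
step 12: (282617, 15949)  from 2·(109882,6201) + (62853,3547)
step 13: (392499, 22150)  from 1·(282617,15949) + (109882,6201)
(x₁, y₁) = (392499, 22150);  392499² − 314·22150² = 1 ✓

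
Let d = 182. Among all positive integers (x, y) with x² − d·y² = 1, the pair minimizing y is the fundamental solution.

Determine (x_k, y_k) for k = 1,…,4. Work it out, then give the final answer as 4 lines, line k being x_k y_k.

√182 = [13; 2,26, …], period ℓ=2 (even) → k=1
a_0=13:  p_0=13·1+0=13,  q_0=13·0+1=1
a_1=2:  p_1=2·13+1=27,  q_1=2·1+0=2
fundamental: x₁=27, y₁=2  (since 729 − 182·4 = 1)
(x_2, y_2) = (27·27 + 182·2·2, 27·2 + 2·27) = (1457, 108)
(x_3, y_3) = (27·1457 + 182·2·108, 27·108 + 2·1457) = (78651, 5830)
(x_4, y_4) = (27·78651 + 182·2·5830, 27·5830 + 2·78651) = (4245697, 314712)

27 2
1457 108
78651 5830
4245697 314712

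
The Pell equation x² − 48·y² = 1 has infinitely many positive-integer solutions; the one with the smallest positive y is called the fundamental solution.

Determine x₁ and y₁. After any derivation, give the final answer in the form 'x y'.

7 1

d=48: √d = [6; 1,12] (ℓ=2, even), read p_1/q_1
k=0  a_k=6  p_k/q_k = 6/1
k=1  a_k=1  p_k/q_k = 7/1
→ (7, 1).  Check: 7²=49, 48·1²=48, difference 1.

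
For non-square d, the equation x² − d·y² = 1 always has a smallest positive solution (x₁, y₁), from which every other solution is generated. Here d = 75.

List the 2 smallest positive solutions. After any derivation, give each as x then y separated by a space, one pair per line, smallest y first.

26 3
1351 156

[8; 1,1,1,16] for √75; ℓ=4 ⇒ convergent index 3
a_0=8:  p_0=8·1+0=8,  q_0=8·0+1=1
…
a_2=1:  p_2=1·9+8=17,  q_2=1·1+1=2
a_3=1:  p_3=1·17+9=26,  q_3=1·2+1=3
(x₁, y₁) = (26, 3);  26² − 75·3² = 1 ✓
k=2:  x_2 = 26·26+75·3·3 = 1351,  y_2 = 26·3+3·26 = 156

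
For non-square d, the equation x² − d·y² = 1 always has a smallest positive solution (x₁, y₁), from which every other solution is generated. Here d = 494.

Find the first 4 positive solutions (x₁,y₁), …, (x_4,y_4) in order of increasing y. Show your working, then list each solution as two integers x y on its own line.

73035 3286
10668222449 479986020
1558307253052395 70111557938114
227621940442695115201 10241195267540325960

d=494: √d = [22; 4,2,2,1,2,1,2,2,4,44] (ℓ=10, even), read p_9/q_9
a_0=22:  p_0=22·1+0=22,  q_0=22·0+1=1
…
a_4=1:  p_4=1·489+200=689,  q_4=1·22+9=31
…
a_8=2:  p_8=2·6979+2556=16514,  q_8=2·314+115=743
a_9=4:  p_9=4·16514+6979=73035,  q_9=4·743+314=3286
fundamental: x₁=73035, y₁=3286  (since 5334111225 − 494·10797796 = 1)
(73035+3286√494)^2 = 10668222449 + 479986020√494
(73035+3286√494)^3 = 1558307253052395 + 70111557938114√494
(73035+3286√494)^4 = 227621940442695115201 + 10241195267540325960√494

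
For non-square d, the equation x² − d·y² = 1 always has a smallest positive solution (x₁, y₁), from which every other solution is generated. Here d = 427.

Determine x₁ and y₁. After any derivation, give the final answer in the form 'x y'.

62 3

√427 = [20; 1,1,1,40, …], period ℓ=4 (even) → k=3
step 0: (20, 1)  from 20·(1,0) + (0,1)
…
step 2: (41, 2)  from 1·(21,1) + (20,1)
step 3: (62, 3)  from 1·(41,2) + (21,1)
(x₁, y₁) = (62, 3);  62² − 427·3² = 1 ✓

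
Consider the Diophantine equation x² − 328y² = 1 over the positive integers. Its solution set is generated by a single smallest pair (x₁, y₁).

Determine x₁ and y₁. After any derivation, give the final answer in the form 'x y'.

163 9

d=328: √d = [18; 9,36] (ℓ=2, even), read p_1/q_1
a_0=18:  p_0=18·1+0=18,  q_0=18·0+1=1
a_1=9:  p_1=9·18+1=163,  q_1=9·1+0=9
→ (163, 9).  Check: 163²=26569, 328·9²=26568, difference 1.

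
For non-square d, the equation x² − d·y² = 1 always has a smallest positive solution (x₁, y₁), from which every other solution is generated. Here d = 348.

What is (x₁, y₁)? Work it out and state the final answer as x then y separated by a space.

1567 84

√348 = [18; 1,1,1,8,1,1,1,36, …], period ℓ=8 (even) → k=7
step 0: (18, 1)  from 18·(1,0) + (0,1)
…
step 4: (485, 26)  from 8·(56,3) + (37,2)
step 5: (541, 29)  from 1·(485,26) + (56,3)
step 6: (1026, 55)  from 1·(541,29) + (485,26)
step 7: (1567, 84)  from 1·(1026,55) + (541,29)
fundamental: x₁=1567, y₁=84  (since 2455489 − 348·7056 = 1)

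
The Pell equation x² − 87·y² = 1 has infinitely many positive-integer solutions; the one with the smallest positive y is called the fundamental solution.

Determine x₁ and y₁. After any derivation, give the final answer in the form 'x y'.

[9; 3,18] for √87; ℓ=2 ⇒ convergent index 1
step 0: (9, 1)  from 9·(1,0) + (0,1)
step 1: (28, 3)  from 3·(9,1) + (1,0)
(x₁, y₁) = (28, 3);  28² − 87·3² = 1 ✓

28 3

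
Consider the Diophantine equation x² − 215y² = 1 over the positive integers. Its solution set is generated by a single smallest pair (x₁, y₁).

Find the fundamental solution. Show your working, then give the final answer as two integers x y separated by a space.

44 3

[14; 1,1,1,28] for √215; ℓ=4 ⇒ convergent index 3
step 0: (14, 1)  from 14·(1,0) + (0,1)
…
step 2: (29, 2)  from 1·(15,1) + (14,1)
step 3: (44, 3)  from 1·(29,2) + (15,1)
fundamental: x₁=44, y₁=3  (since 1936 − 215·9 = 1)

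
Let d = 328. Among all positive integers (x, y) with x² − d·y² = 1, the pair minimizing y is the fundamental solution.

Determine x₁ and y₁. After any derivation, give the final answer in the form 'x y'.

√328 → a₀=18, period (9,36); ℓ=2 even so k=1
k=0  a_k=18  p_k/q_k = 18/1
k=1  a_k=9  p_k/q_k = 163/9
(x₁, y₁) = (163, 9);  163² − 328·9² = 1 ✓

163 9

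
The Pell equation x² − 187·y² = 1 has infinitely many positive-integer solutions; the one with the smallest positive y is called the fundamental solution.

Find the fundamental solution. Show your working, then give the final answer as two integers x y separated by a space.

[13; 1,2,13,2,1,26] for √187; ℓ=6 ⇒ convergent index 5
k=0  a_k=13  p_k/q_k = 13/1
…
k=4  a_k=2  p_k/q_k = 1135/83
k=5  a_k=1  p_k/q_k = 1682/123
→ (1682, 123).  Check: 1682²=2829124, 187·123²=2829123, difference 1.

1682 123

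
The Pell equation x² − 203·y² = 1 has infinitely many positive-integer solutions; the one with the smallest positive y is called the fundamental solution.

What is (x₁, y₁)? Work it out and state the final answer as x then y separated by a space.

57 4

√203 = [14; 4,28, …], period ℓ=2 (even) → k=1
step 0: (14, 1)  from 14·(1,0) + (0,1)
step 1: (57, 4)  from 4·(14,1) + (1,0)
→ (57, 4).  Check: 57²=3249, 203·4²=3248, difference 1.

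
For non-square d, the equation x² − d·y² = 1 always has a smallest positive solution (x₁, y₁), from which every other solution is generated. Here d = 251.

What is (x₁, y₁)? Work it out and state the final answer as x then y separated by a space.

d=251: √d = [15; 1,5,2,1,2,…,5,1,30] (ℓ=14, even), read p_13/q_13
i=0: a=15 ⇒ p=15, q=1
i=1: a=1 ⇒ p=16, q=1
i=2: a=5 ⇒ p=95, q=6
i=3: a=2 ⇒ p=206, q=13
i=4: a=1 ⇒ p=301, q=19
…
i=6: a=2 ⇒ p=1917, q=121
i=7: a=15 ⇒ p=29563, q=1866
i=8: a=2 ⇒ p=61043, q=3853
i=9: a=2 ⇒ p=151649, q=9572
i=10: a=1 ⇒ p=212692, q=13425
i=11: a=2 ⇒ p=577033, q=36422
i=12: a=5 ⇒ p=3097857, q=195535
i=13: a=1 ⇒ p=3674890, q=231957
fundamental: x₁=3674890, y₁=231957  (since 13504816512100 − 251·53804049849 = 1)

3674890 231957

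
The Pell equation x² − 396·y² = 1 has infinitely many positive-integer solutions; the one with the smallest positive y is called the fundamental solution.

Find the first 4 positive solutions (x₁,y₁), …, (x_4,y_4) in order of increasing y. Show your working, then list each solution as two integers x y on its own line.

d=396: √d = [19; 1,8,1,38] (ℓ=4, even), read p_3/q_3
i=0: a=19 ⇒ p=19, q=1
i=1: a=1 ⇒ p=20, q=1
i=2: a=8 ⇒ p=179, q=9
i=3: a=1 ⇒ p=199, q=10
(x₁, y₁) = (199, 10);  199² − 396·10² = 1 ✓
(199+10√396)^2 = 79201 + 3980√396
(199+10√396)^3 = 31521799 + 1584030√396
(199+10√396)^4 = 12545596801 + 630439960√396

199 10
79201 3980
31521799 1584030
12545596801 630439960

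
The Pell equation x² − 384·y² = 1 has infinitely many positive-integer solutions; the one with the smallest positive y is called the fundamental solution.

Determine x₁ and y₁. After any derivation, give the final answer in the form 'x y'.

d=384: √d = [19; 1,1,2,9,2,1,1,38] (ℓ=8, even), read p_7/q_7
step 0: (19, 1)  from 19·(1,0) + (0,1)
step 1: (20, 1)  from 1·(19,1) + (1,0)
…
step 5: (1940, 99)  from 2·(921,47) + (98,5)
step 6: (2861, 146)  from 1·(1940,99) + (921,47)
step 7: (4801, 245)  from 1·(2861,146) + (1940,99)
fundamental: x₁=4801, y₁=245  (since 23049601 − 384·60025 = 1)

4801 245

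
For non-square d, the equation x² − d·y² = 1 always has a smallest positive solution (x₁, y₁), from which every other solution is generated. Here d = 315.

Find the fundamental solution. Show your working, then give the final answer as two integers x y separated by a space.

71 4

[17; 1,2,1,34] for √315; ℓ=4 ⇒ convergent index 3
a_0=17:  p_0=17·1+0=17,  q_0=17·0+1=1
a_1=1:  p_1=1·17+1=18,  q_1=1·1+0=1
a_2=2:  p_2=2·18+17=53,  q_2=2·1+1=3
a_3=1:  p_3=1·53+18=71,  q_3=1·3+1=4
fundamental: x₁=71, y₁=4  (since 5041 − 315·16 = 1)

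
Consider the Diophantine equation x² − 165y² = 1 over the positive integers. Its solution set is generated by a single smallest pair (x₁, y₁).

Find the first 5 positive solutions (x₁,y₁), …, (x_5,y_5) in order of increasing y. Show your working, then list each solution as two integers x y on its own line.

1079 84
2328481 181272
5024860919 391184892
10843647534721 844176815664
23400586355066999 1821733177018020

d=165: √d = [12; 1,5,2,5,1,24] (ℓ=6, even), read p_5/q_5
i=0: a=12 ⇒ p=12, q=1
i=1: a=1 ⇒ p=13, q=1
…
i=4: a=5 ⇒ p=912, q=71
i=5: a=1 ⇒ p=1079, q=84
→ (1079, 84).  Check: 1079²=1164241, 165·84²=1164240, difference 1.
(x_2, y_2) = (1079·1079 + 165·84·84, 1079·84 + 84·1079) = (2328481, 181272)
(x_3, y_3) = (1079·2328481 + 165·84·181272, 1079·181272 + 84·2328481) = (5024860919, 391184892)
(x_4, y_4) = (1079·5024860919 + 165·84·391184892, 1079·391184892 + 84·5024860919) = (10843647534721, 844176815664)
(x_5, y_5) = (1079·10843647534721 + 165·84·844176815664, 1079·844176815664 + 84·10843647534721) = (23400586355066999, 1821733177018020)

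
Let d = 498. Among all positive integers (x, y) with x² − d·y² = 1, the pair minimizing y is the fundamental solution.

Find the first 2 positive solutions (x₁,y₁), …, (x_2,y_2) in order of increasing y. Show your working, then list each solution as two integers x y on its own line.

√498 → a₀=22, period (3,6,22,6,3,44); ℓ=6 even so k=5
a_0=22:  p_0=22·1+0=22,  q_0=22·0+1=1
…
a_2=6:  p_2=6·67+22=424,  q_2=6·3+1=19
a_3=22:  p_3=22·424+67=9395,  q_3=22·19+3=421
a_4=6:  p_4=6·9395+424=56794,  q_4=6·421+19=2545
a_5=3:  p_5=3·56794+9395=179777,  q_5=3·2545+421=8056
→ (179777, 8056).  Check: 179777²=32319769729, 498·8056²=32319769728, difference 1.
(x_2, y_2) = (179777·179777 + 498·8056·8056, 179777·8056 + 8056·179777) = (64639539457, 2896567024)

179777 8056
64639539457 2896567024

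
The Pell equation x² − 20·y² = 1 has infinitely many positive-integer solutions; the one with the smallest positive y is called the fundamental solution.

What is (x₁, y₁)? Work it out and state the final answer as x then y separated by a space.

9 2

√20 → a₀=4, period (2,8); ℓ=2 even so k=1
k=0  a_k=4  p_k/q_k = 4/1
k=1  a_k=2  p_k/q_k = 9/2
fundamental: x₁=9, y₁=2  (since 81 − 20·4 = 1)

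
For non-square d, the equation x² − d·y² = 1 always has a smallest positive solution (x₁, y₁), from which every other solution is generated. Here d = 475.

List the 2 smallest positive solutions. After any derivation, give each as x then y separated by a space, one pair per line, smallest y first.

√475 → a₀=21, period (1,3,1,6,2,6,1,3,1,42); ℓ=10 even so k=9
k=0  a_k=21  p_k/q_k = 21/1
k=1  a_k=1  p_k/q_k = 22/1
k=2  a_k=3  p_k/q_k = 87/4
k=3  a_k=1  p_k/q_k = 109/5
k=4  a_k=6  p_k/q_k = 741/34
…
k=6  a_k=6  p_k/q_k = 10287/472
k=7  a_k=1  p_k/q_k = 11878/545
k=8  a_k=3  p_k/q_k = 45921/2107
k=9  a_k=1  p_k/q_k = 57799/2652
→ (57799, 2652).  Check: 57799²=3340724401, 475·2652²=3340724400, difference 1.
n=2: (57799,2652)∘(57799,2652) = (57799·57799+475·2652·2652, 57799·2652+2652·57799) = (6681448801,306565896)

57799 2652
6681448801 306565896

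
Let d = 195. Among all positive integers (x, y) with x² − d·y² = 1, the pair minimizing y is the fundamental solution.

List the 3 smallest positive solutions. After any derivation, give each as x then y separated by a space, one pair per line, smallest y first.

14 1
391 28
10934 783

[13; 1,26] for √195; ℓ=2 ⇒ convergent index 1
step 0: (13, 1)  from 13·(1,0) + (0,1)
step 1: (14, 1)  from 1·(13,1) + (1,0)
(x₁, y₁) = (14, 1);  14² − 195·1² = 1 ✓
n=2: (14,1)∘(14,1) = (14·14+195·1·1, 14·1+1·14) = (391,28)
n=3: (391,28)∘(14,1) = (14·391+195·1·28, 14·28+1·391) = (10934,783)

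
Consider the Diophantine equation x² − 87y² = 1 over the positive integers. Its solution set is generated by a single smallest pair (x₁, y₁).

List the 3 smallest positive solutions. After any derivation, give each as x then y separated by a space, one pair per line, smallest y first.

28 3
1567 168
87724 9405

√87 → a₀=9, period (3,18); ℓ=2 even so k=1
a_0=9:  p_0=9·1+0=9,  q_0=9·0+1=1
a_1=3:  p_1=3·9+1=28,  q_1=3·1+0=3
(x₁, y₁) = (28, 3);  28² − 87·3² = 1 ✓
n=2: (28,3)∘(28,3) = (28·28+87·3·3, 28·3+3·28) = (1567,168)
n=3: (1567,168)∘(28,3) = (28·1567+87·3·168, 28·168+3·1567) = (87724,9405)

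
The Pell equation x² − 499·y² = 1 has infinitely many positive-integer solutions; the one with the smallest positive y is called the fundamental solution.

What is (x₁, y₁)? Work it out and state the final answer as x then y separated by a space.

4490 201

√499 = [22; 2,1,21,1,2,44, …], period ℓ=6 (even) → k=5
step 0: (22, 1)  from 22·(1,0) + (0,1)
step 1: (45, 2)  from 2·(22,1) + (1,0)
step 2: (67, 3)  from 1·(45,2) + (22,1)
step 3: (1452, 65)  from 21·(67,3) + (45,2)
step 4: (1519, 68)  from 1·(1452,65) + (67,3)
step 5: (4490, 201)  from 2·(1519,68) + (1452,65)
(x₁, y₁) = (4490, 201);  4490² − 499·201² = 1 ✓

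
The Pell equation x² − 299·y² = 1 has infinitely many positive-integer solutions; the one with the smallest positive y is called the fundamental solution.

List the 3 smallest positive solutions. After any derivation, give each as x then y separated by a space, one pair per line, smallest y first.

415 24
344449 19920
285892255 16533576

[17; 3,2,3,34] for √299; ℓ=4 ⇒ convergent index 3
i=0: a=17 ⇒ p=17, q=1
…
i=2: a=2 ⇒ p=121, q=7
i=3: a=3 ⇒ p=415, q=24
→ (415, 24).  Check: 415²=172225, 299·24²=172224, difference 1.
k=2:  x_2 = 415·415+299·24·24 = 344449,  y_2 = 415·24+24·415 = 19920
k=3:  x_3 = 415·344449+299·24·19920 = 285892255,  y_3 = 415·19920+24·344449 = 16533576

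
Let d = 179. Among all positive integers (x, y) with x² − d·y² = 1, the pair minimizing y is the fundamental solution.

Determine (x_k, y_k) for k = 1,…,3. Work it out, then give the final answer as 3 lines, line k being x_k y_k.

√179 → a₀=13, period (2,1,1,1,3,…,1,2,26); ℓ=14 even so k=13
i=0: a=13 ⇒ p=13, q=1
…
i=2: a=1 ⇒ p=40, q=3
…
i=5: a=3 ⇒ p=388, q=29
…
i=10: a=1 ⇒ p=575167, q=42990
…
i=12: a=1 ⇒ p=1588459, q=118727
i=13: a=2 ⇒ p=4190210, q=313191
→ (4190210, 313191).  Check: 4190210²=17557859844100, 179·313191²=17557859844099, difference 1.
n=2: (4190210,313191)∘(4190210,313191) = (4190210·4190210+179·313191·313191, 4190210·313191+313191·4190210) = (35115719688199,2624672120220)
n=3: (35115719688199,2624672120220)∘(4190210,313191) = (4190210·35115719688199+179·313191·2624672120220, 4190210·2624672120220+313191·35115719688199) = (294284479589372473370,21995854729733779209)

4190210 313191
35115719688199 2624672120220
294284479589372473370 21995854729733779209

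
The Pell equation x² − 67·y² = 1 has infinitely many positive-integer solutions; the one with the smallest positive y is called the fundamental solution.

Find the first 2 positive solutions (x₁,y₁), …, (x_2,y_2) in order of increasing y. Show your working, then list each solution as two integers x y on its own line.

√67 = [8; 5,2,1,1,7,1,1,2,5,16, …], period ℓ=10 (even) → k=9
a_0=8:  p_0=8·1+0=8,  q_0=8·0+1=1
…
a_7=1:  p_7=1·1899+1678=3577,  q_7=1·232+205=437
a_8=2:  p_8=2·3577+1899=9053,  q_8=2·437+232=1106
a_9=5:  p_9=5·9053+3577=48842,  q_9=5·1106+437=5967
→ (48842, 5967).  Check: 48842²=2385540964, 67·5967²=2385540963, difference 1.
(48842+5967√67)^2 = 4771081927 + 582880428√67

48842 5967
4771081927 582880428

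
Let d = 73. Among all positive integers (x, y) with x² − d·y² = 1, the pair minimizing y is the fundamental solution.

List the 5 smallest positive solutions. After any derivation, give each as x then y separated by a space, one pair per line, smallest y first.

[8; 1,1,5,5,1,1,16] for √73; ℓ=7 ⇒ convergent index 13
a_0=8:  p_0=8·1+0=8,  q_0=8·0+1=1
…
a_3=5:  p_3=5·17+9=94,  q_3=5·2+1=11
a_4=5:  p_4=5·94+17=487,  q_4=5·11+2=57
a_5=1:  p_5=1·487+94=581,  q_5=1·57+11=68
a_6=1:  p_6=1·581+487=1068,  q_6=1·68+57=125
a_7=16:  p_7=16·1068+581=17669,  q_7=16·125+68=2068
a_8=1:  p_8=1·17669+1068=18737,  q_8=1·2068+125=2193
a_9=1:  p_9=1·18737+17669=36406,  q_9=1·2193+2068=4261
a_10=5:  p_10=5·36406+18737=200767,  q_10=5·4261+2193=23498
a_11=5:  p_11=5·200767+36406=1040241,  q_11=5·23498+4261=121751
a_12=1:  p_12=1·1040241+200767=1241008,  q_12=1·121751+23498=145249
a_13=1:  p_13=1·1241008+1040241=2281249,  q_13=1·145249+121751=267000
fundamental: x₁=2281249, y₁=267000  (since 5204097000001 − 73·71289000000 = 1)
(x_2, y_2) = (2281249·2281249 + 73·267000·267000, 2281249·267000 + 267000·2281249) = (10408194000001, 1218186966000)
(x_3, y_3) = (2281249·10408194000001 + 73·267000·1218186966000, 2281249·1218186966000 + 267000·10408194000001) = (47487364308614281249, 5557975596000801000)
(x_4, y_4) = (2281249·47487364308614281249 + 73·267000·5557975596000801000, 2281249·5557975596000801000 + 267000·47487364308614281249) = (216661004683313632776000001, 25358252540801244373932000)
(x_5, y_5) = (2281249·216661004683313632776000001 + 73·267000·25358252540801244373932000, 2281249·25358252540801244373932000 + 267000·216661004683313632776000001) = (988515400545561595548925838281249, 115696976500895037877980001335000)

2281249 267000
10408194000001 1218186966000
47487364308614281249 5557975596000801000
216661004683313632776000001 25358252540801244373932000
988515400545561595548925838281249 115696976500895037877980001335000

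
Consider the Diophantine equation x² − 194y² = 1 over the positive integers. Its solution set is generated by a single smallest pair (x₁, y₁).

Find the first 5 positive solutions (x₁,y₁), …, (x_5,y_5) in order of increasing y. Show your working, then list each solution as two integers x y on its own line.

√194 → a₀=13, period (1,12,1,26); ℓ=4 even so k=3
a_0=13:  p_0=13·1+0=13,  q_0=13·0+1=1
…
a_2=12:  p_2=12·14+13=181,  q_2=12·1+1=13
a_3=1:  p_3=1·181+14=195,  q_3=1·13+1=14
→ (195, 14).  Check: 195²=38025, 194·14²=38024, difference 1.
(x_2, y_2) = (195·195 + 194·14·14, 195·14 + 14·195) = (76049, 5460)
(x_3, y_3) = (195·76049 + 194·14·5460, 195·5460 + 14·76049) = (29658915, 2129386)
(x_4, y_4) = (195·29658915 + 194·14·2129386, 195·2129386 + 14·29658915) = (11566900801, 830455080)
(x_5, y_5) = (195·11566900801 + 194·14·830455080, 195·830455080 + 14·11566900801) = (4511061653475, 323875351814)

195 14
76049 5460
29658915 2129386
11566900801 830455080
4511061653475 323875351814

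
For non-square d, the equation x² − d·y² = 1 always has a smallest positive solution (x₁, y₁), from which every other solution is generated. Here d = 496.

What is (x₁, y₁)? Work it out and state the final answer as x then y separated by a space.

[22; 3,1,2,4,1,…,1,3,44] for √496; ℓ=16 ⇒ convergent index 15
i=0: a=22 ⇒ p=22, q=1
i=1: a=3 ⇒ p=67, q=3
…
i=3: a=2 ⇒ p=245, q=11
i=4: a=4 ⇒ p=1069, q=48
i=5: a=1 ⇒ p=1314, q=59
i=6: a=1 ⇒ p=2383, q=107
i=7: a=2 ⇒ p=6080, q=273
i=8: a=2 ⇒ p=14543, q=653
i=9: a=2 ⇒ p=35166, q=1579
i=10: a=1 ⇒ p=49709, q=2232
…
i=12: a=4 ⇒ p=389209, q=17476
i=13: a=2 ⇒ p=863293, q=38763
i=14: a=1 ⇒ p=1252502, q=56239
i=15: a=3 ⇒ p=4620799, q=207480
(x₁, y₁) = (4620799, 207480);  4620799² − 496·207480² = 1 ✓

4620799 207480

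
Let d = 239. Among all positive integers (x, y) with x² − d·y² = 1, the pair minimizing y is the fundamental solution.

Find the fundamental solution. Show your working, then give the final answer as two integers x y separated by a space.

6195120 400729

d=239: √d = [15; 2,5,1,2,4,15,4,2,1,5,2,30] (ℓ=12, even), read p_11/q_11
i=0: a=15 ⇒ p=15, q=1
i=1: a=2 ⇒ p=31, q=2
i=2: a=5 ⇒ p=170, q=11
i=3: a=1 ⇒ p=201, q=13
i=4: a=2 ⇒ p=572, q=37
i=5: a=4 ⇒ p=2489, q=161
i=6: a=15 ⇒ p=37907, q=2452
i=7: a=4 ⇒ p=154117, q=9969
i=8: a=2 ⇒ p=346141, q=22390
i=9: a=1 ⇒ p=500258, q=32359
i=10: a=5 ⇒ p=2847431, q=184185
i=11: a=2 ⇒ p=6195120, q=400729
→ (6195120, 400729).  Check: 6195120²=38379511814400, 239·400729²=38379511814399, difference 1.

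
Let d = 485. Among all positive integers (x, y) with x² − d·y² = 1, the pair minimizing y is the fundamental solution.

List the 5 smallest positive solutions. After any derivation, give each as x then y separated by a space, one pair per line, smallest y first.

969 44
1877921 85272
3639409929 165257092
7053174564481 320268159024
13669048666554249 620679526931420

[22; 44] for √485; ℓ=1 ⇒ convergent index 1
a_0=22:  p_0=22·1+0=22,  q_0=22·0+1=1
a_1=44:  p_1=44·22+1=969,  q_1=44·1+0=44
fundamental: x₁=969, y₁=44  (since 938961 − 485·1936 = 1)
(969+44√485)^2 = 1877921 + 85272√485
(969+44√485)^3 = 3639409929 + 165257092√485
(969+44√485)^4 = 7053174564481 + 320268159024√485
(969+44√485)^5 = 13669048666554249 + 620679526931420√485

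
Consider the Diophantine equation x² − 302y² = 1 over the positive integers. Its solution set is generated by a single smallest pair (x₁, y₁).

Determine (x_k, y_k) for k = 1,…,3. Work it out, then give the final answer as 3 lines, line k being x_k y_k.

4276623 246092
36579008568257 2104885414632
312869258720405635599 18003602753159249380

[17; 2,1,1,1,4,…,1,2,34] for √302; ℓ=16 ⇒ convergent index 15
k=0  a_k=17  p_k/q_k = 17/1
…
k=2  a_k=1  p_k/q_k = 52/3
k=3  a_k=1  p_k/q_k = 87/5
…
k=5  a_k=4  p_k/q_k = 643/37
…
k=7  a_k=1  p_k/q_k = 2068/119
k=8  a_k=16  p_k/q_k = 34513/1986
k=9  a_k=1  p_k/q_k = 36581/2105
…
k=11  a_k=4  p_k/q_k = 467281/26889
…
k=13  a_k=1  p_k/q_k = 1042237/59974
k=14  a_k=1  p_k/q_k = 1617193/93059
k=15  a_k=2  p_k/q_k = 4276623/246092
fundamental: x₁=4276623, y₁=246092  (since 18289504284129 − 302·60561272464 = 1)
(x_2, y_2) = (4276623·4276623 + 302·246092·246092, 4276623·246092 + 246092·4276623) = (36579008568257, 2104885414632)
(x_3, y_3) = (4276623·36579008568257 + 302·246092·2104885414632, 4276623·2104885414632 + 246092·36579008568257) = (312869258720405635599, 18003602753159249380)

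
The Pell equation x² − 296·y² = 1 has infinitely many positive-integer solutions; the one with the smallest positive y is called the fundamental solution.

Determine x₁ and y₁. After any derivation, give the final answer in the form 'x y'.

3699 215

[17; 4,1,7,1,4,34] for √296; ℓ=6 ⇒ convergent index 5
a_0=17:  p_0=17·1+0=17,  q_0=17·0+1=1
a_1=4:  p_1=4·17+1=69,  q_1=4·1+0=4
a_2=1:  p_2=1·69+17=86,  q_2=1·4+1=5
a_3=7:  p_3=7·86+69=671,  q_3=7·5+4=39
a_4=1:  p_4=1·671+86=757,  q_4=1·39+5=44
a_5=4:  p_5=4·757+671=3699,  q_5=4·44+39=215
fundamental: x₁=3699, y₁=215  (since 13682601 − 296·46225 = 1)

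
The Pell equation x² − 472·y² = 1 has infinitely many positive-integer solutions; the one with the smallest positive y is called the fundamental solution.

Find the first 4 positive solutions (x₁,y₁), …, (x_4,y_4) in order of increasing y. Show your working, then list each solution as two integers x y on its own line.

306917 14127
188396089777 8671632918
115643925371868101 5322943120573485
70986173286526887819457 3267403467465432958572

d=472: √d = [21; 1,2,1,1,1,…,2,1,42] (ℓ=14, even), read p_13/q_13
k=0  a_k=21  p_k/q_k = 21/1
k=1  a_k=1  p_k/q_k = 22/1
…
k=6  a_k=4  p_k/q_k = 1108/51
…
k=10  a_k=1  p_k/q_k = 54227/2496
…
k=12  a_k=2  p_k/q_k = 222687/10250
k=13  a_k=1  p_k/q_k = 306917/14127
fundamental: x₁=306917, y₁=14127  (since 94198044889 − 472·199572129 = 1)
(x_2, y_2) = (306917·306917 + 472·14127·14127, 306917·14127 + 14127·306917) = (188396089777, 8671632918)
(x_3, y_3) = (306917·188396089777 + 472·14127·8671632918, 306917·8671632918 + 14127·188396089777) = (115643925371868101, 5322943120573485)
(x_4, y_4) = (306917·115643925371868101 + 472·14127·5322943120573485, 306917·5322943120573485 + 14127·115643925371868101) = (70986173286526887819457, 3267403467465432958572)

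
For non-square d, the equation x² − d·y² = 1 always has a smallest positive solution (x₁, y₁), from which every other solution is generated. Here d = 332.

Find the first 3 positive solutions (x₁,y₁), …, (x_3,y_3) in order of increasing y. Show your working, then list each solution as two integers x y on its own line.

[18; 4,1,1,8,1,1,4,36] for √332; ℓ=8 ⇒ convergent index 7
k=0  a_k=18  p_k/q_k = 18/1
k=1  a_k=4  p_k/q_k = 73/4
k=2  a_k=1  p_k/q_k = 91/5
…
k=4  a_k=8  p_k/q_k = 1403/77
k=5  a_k=1  p_k/q_k = 1567/86
k=6  a_k=1  p_k/q_k = 2970/163
k=7  a_k=4  p_k/q_k = 13447/738
→ (13447, 738).  Check: 13447²=180821809, 332·738²=180821808, difference 1.
(x_2, y_2) = (13447·13447 + 332·738·738, 13447·738 + 738·13447) = (361643617, 19847772)
(x_3, y_3) = (13447·361643617 + 332·738·19847772, 13447·19847772 + 738·361643617) = (9726043422151, 533785979430)

13447 738
361643617 19847772
9726043422151 533785979430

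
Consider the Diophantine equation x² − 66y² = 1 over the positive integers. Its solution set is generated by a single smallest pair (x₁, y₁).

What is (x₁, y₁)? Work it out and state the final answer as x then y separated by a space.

65 8

√66 = [8; 8,16, …], period ℓ=2 (even) → k=1
a_0=8:  p_0=8·1+0=8,  q_0=8·0+1=1
a_1=8:  p_1=8·8+1=65,  q_1=8·1+0=8
→ (65, 8).  Check: 65²=4225, 66·8²=4224, difference 1.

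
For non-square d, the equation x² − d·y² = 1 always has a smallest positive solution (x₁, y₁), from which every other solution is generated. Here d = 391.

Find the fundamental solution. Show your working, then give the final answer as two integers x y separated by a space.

[19; 1,3,2,2,1,…,3,1,38] for √391; ℓ=16 ⇒ convergent index 15
k=0  a_k=19  p_k/q_k = 19/1
…
k=3  a_k=2  p_k/q_k = 178/9
…
k=7  a_k=2  p_k/q_k = 2709/137
…
k=9  a_k=2  p_k/q_k = 107747/5449
…
k=12  a_k=2  p_k/q_k = 696292/35213
…
k=14  a_k=3  p_k/q_k = 5678083/287153
k=15  a_k=1  p_k/q_k = 7338680/371133
(x₁, y₁) = (7338680, 371133);  7338680² − 391·371133² = 1 ✓

7338680 371133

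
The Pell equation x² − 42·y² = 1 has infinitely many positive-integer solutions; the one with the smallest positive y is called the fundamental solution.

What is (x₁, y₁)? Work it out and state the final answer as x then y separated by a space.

√42 = [6; 2,12, …], period ℓ=2 (even) → k=1
k=0  a_k=6  p_k/q_k = 6/1
k=1  a_k=2  p_k/q_k = 13/2
→ (13, 2).  Check: 13²=169, 42·2²=168, difference 1.

13 2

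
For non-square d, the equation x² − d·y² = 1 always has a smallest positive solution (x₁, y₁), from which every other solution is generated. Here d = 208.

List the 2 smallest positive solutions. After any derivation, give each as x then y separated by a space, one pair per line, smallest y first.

d=208: √d = [14; 2,2,1,2,2,28] (ℓ=6, even), read p_5/q_5
step 0: (14, 1)  from 14·(1,0) + (0,1)
step 1: (29, 2)  from 2·(14,1) + (1,0)
step 2: (72, 5)  from 2·(29,2) + (14,1)
step 3: (101, 7)  from 1·(72,5) + (29,2)
step 4: (274, 19)  from 2·(101,7) + (72,5)
step 5: (649, 45)  from 2·(274,19) + (101,7)
→ (649, 45).  Check: 649²=421201, 208·45²=421200, difference 1.
(649+45√208)^2 = 842401 + 58410√208

649 45
842401 58410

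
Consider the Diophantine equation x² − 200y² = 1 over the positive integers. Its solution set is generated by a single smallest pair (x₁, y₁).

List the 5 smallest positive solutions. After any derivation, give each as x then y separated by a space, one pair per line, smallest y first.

√200 = [14; 7,28, …], period ℓ=2 (even) → k=1
step 0: (14, 1)  from 14·(1,0) + (0,1)
step 1: (99, 7)  from 7·(14,1) + (1,0)
fundamental: x₁=99, y₁=7  (since 9801 − 200·49 = 1)
n=2: (99,7)∘(99,7) = (99·99+200·7·7, 99·7+7·99) = (19601,1386)
n=3: (19601,1386)∘(99,7) = (99·19601+200·7·1386, 99·1386+7·19601) = (3880899,274421)
n=4: (3880899,274421)∘(99,7) = (99·3880899+200·7·274421, 99·274421+7·3880899) = (768398401,54333972)
n=5: (768398401,54333972)∘(99,7) = (99·768398401+200·7·54333972, 99·54333972+7·768398401) = (152139002499,10757852035)

99 7
19601 1386
3880899 274421
768398401 54333972
152139002499 10757852035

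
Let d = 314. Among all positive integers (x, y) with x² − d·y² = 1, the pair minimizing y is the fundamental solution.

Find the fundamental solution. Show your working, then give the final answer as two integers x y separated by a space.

d=314: √d = [17; 1,2,1,1,2,1,34] (ℓ=7, odd), read p_13/q_13
k=0  a_k=17  p_k/q_k = 17/1
k=1  a_k=1  p_k/q_k = 18/1
…
k=3  a_k=1  p_k/q_k = 71/4
k=4  a_k=1  p_k/q_k = 124/7
…
k=6  a_k=1  p_k/q_k = 443/25
…
k=8  a_k=1  p_k/q_k = 15824/893
…
k=10  a_k=1  p_k/q_k = 62853/3547
…
k=12  a_k=2  p_k/q_k = 282617/15949
k=13  a_k=1  p_k/q_k = 392499/22150
fundamental: x₁=392499, y₁=22150  (since 154055465001 − 314·490622500 = 1)

392499 22150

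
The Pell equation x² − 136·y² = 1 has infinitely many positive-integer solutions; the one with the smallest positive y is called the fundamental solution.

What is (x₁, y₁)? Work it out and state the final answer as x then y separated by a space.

√136 = [11; 1,1,1,22, …], period ℓ=4 (even) → k=3
a_0=11:  p_0=11·1+0=11,  q_0=11·0+1=1
…
a_2=1:  p_2=1·12+11=23,  q_2=1·1+1=2
a_3=1:  p_3=1·23+12=35,  q_3=1·2+1=3
(x₁, y₁) = (35, 3);  35² − 136·3² = 1 ✓

35 3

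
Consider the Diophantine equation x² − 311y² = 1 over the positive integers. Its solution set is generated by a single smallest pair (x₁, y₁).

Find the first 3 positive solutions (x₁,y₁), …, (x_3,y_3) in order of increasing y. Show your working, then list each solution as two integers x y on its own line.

d=311: √d = [17; 1,1,1,2,1,…,1,1,34] (ℓ=16, even), read p_15/q_15
step 0: (17, 1)  from 17·(1,0) + (0,1)
step 1: (18, 1)  from 1·(17,1) + (1,0)
step 2: (35, 2)  from 1·(18,1) + (17,1)
step 3: (53, 3)  from 1·(35,2) + (18,1)
…
step 7: (4109, 233)  from 3·(1305,74) + (194,11)
step 8: (71158, 4035)  from 17·(4109,233) + (1305,74)
step 9: (217583, 12338)  from 3·(71158,4035) + (4109,233)
…
step 11: (1594239, 90401)  from 1·(1376656,78063) + (217583,12338)
…
step 13: (6159373, 349266)  from 1·(4565134,258865) + (1594239,90401)
step 14: (10724507, 608131)  from 1·(6159373,349266) + (4565134,258865)
step 15: (16883880, 957397)  from 1·(10724507,608131) + (6159373,349266)
→ (16883880, 957397).  Check: 16883880²=285065403854400, 311·957397²=285065403854399, difference 1.
(16883880+957397√311)^2 = 570130807708799 + 32329152120720√311
(16883880+957397√311)^3 = 19252040283316857636360 + 1091683049815963029803√311

16883880 957397
570130807708799 32329152120720
19252040283316857636360 1091683049815963029803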